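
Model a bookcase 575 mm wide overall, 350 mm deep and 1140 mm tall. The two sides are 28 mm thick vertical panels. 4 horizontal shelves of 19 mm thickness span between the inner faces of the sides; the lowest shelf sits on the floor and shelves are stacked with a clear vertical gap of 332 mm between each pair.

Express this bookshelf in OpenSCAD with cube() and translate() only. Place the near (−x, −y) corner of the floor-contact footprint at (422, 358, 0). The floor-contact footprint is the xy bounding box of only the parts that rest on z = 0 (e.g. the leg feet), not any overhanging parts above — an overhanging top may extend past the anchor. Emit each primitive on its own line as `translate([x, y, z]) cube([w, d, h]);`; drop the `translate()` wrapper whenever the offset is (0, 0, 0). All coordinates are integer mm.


translate([422, 358, 0]) cube([28, 350, 1140]);
translate([969, 358, 0]) cube([28, 350, 1140]);
translate([450, 358, 0]) cube([519, 350, 19]);
translate([450, 358, 351]) cube([519, 350, 19]);
translate([450, 358, 702]) cube([519, 350, 19]);
translate([450, 358, 1053]) cube([519, 350, 19]);


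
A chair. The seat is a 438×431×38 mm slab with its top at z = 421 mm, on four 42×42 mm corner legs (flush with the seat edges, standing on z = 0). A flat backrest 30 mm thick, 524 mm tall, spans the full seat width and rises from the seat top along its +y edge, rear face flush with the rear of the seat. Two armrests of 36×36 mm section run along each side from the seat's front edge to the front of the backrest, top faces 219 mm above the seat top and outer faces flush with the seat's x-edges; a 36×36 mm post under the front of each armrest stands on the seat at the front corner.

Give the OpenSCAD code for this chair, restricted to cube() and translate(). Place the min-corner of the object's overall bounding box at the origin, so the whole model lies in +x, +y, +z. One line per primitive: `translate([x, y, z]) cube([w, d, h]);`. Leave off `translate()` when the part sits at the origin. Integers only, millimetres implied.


translate([0, 0, 383]) cube([438, 431, 38]);
cube([42, 42, 383]);
translate([396, 0, 0]) cube([42, 42, 383]);
translate([0, 389, 0]) cube([42, 42, 383]);
translate([396, 389, 0]) cube([42, 42, 383]);
translate([0, 401, 421]) cube([438, 30, 524]);
translate([0, 0, 604]) cube([36, 401, 36]);
translate([402, 0, 604]) cube([36, 401, 36]);
translate([0, 0, 421]) cube([36, 36, 183]);
translate([402, 0, 421]) cube([36, 36, 183]);


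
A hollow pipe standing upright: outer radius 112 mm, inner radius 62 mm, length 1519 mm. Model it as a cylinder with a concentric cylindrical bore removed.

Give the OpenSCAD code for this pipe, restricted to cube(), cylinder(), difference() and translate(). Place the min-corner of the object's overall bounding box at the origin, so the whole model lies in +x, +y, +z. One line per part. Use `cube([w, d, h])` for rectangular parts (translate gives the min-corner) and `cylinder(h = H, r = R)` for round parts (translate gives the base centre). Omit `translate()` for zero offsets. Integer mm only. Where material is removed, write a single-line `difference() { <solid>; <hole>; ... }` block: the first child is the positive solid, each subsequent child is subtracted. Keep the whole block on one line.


difference() { translate([112, 112, 0]) cylinder(h = 1519, r = 112); translate([112, 112, 0]) cylinder(h = 1519, r = 62); }


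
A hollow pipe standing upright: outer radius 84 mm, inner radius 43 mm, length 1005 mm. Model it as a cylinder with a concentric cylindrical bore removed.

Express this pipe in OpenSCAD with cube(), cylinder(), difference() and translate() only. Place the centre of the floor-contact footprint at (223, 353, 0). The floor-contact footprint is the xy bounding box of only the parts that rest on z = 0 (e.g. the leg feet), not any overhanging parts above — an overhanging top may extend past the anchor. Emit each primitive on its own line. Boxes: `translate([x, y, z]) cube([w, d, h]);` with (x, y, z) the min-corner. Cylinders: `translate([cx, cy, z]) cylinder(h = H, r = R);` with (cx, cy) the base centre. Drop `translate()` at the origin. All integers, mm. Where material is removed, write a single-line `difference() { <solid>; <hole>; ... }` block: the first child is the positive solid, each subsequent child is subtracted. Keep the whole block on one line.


difference() { translate([223, 353, 0]) cylinder(h = 1005, r = 84); translate([223, 353, 0]) cylinder(h = 1005, r = 43); }


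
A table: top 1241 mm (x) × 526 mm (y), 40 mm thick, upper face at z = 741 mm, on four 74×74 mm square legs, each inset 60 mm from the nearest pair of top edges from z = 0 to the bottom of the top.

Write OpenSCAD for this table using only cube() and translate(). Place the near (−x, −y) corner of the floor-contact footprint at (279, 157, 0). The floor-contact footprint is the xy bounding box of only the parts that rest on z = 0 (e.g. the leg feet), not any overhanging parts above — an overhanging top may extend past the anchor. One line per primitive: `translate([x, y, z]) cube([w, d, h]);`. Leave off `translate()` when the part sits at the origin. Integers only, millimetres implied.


translate([219, 97, 701]) cube([1241, 526, 40]);
translate([279, 157, 0]) cube([74, 74, 701]);
translate([1326, 157, 0]) cube([74, 74, 701]);
translate([279, 489, 0]) cube([74, 74, 701]);
translate([1326, 489, 0]) cube([74, 74, 701]);


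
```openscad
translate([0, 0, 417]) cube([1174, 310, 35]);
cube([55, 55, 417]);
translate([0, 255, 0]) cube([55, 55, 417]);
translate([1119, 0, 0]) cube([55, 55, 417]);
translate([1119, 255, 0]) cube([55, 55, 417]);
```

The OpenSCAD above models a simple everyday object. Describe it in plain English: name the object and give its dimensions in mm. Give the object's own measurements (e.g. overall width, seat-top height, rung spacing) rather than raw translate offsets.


A bench: a 1174×310 mm seat slab, 35 mm thick, top at z = 452 mm, on four 55×55 mm square legs flush with the seat corners and standing on z = 0.


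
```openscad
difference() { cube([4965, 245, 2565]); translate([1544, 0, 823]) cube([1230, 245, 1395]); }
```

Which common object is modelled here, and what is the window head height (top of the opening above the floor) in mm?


A wall with a window opening. The window head height is 2218 mm.

A wall with a rectangular opening subtracted — a window. Sill at z = 823, opening 1395 mm tall, so the head is at 823 + 1395 = 2218 mm.


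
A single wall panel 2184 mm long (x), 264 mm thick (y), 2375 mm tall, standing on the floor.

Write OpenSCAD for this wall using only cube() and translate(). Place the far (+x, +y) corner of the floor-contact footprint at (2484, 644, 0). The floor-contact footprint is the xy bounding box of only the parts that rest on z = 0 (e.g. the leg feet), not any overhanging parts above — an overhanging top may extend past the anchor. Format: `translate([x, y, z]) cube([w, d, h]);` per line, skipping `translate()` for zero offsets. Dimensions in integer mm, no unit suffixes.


translate([300, 380, 0]) cube([2184, 264, 2375]);


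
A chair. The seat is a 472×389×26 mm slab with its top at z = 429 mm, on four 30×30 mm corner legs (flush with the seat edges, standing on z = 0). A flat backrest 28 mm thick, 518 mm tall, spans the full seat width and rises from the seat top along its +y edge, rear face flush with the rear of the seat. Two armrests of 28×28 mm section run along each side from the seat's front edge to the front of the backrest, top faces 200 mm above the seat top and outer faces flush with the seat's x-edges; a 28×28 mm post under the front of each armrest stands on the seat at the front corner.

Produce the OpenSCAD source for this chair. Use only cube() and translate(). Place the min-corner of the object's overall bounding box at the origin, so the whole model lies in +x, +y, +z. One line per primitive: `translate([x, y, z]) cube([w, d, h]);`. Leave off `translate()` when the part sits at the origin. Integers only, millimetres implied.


translate([0, 0, 403]) cube([472, 389, 26]);
cube([30, 30, 403]);
translate([442, 0, 0]) cube([30, 30, 403]);
translate([0, 359, 0]) cube([30, 30, 403]);
translate([442, 359, 0]) cube([30, 30, 403]);
translate([0, 361, 429]) cube([472, 28, 518]);
translate([0, 0, 601]) cube([28, 361, 28]);
translate([444, 0, 601]) cube([28, 361, 28]);
translate([0, 0, 429]) cube([28, 28, 172]);
translate([444, 0, 429]) cube([28, 28, 172]);


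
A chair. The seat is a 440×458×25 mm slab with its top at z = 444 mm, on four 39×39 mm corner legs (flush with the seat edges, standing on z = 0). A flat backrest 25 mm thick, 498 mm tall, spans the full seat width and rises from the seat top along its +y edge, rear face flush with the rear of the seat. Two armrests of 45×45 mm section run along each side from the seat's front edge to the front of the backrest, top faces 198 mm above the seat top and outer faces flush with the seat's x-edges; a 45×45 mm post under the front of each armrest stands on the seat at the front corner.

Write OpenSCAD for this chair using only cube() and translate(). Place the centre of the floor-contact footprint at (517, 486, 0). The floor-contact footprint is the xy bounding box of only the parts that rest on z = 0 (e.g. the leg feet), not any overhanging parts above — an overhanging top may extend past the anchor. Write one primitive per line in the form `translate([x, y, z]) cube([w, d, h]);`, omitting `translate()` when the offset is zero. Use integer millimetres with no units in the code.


translate([297, 257, 419]) cube([440, 458, 25]);
translate([297, 257, 0]) cube([39, 39, 419]);
translate([698, 257, 0]) cube([39, 39, 419]);
translate([297, 676, 0]) cube([39, 39, 419]);
translate([698, 676, 0]) cube([39, 39, 419]);
translate([297, 690, 444]) cube([440, 25, 498]);
translate([297, 257, 597]) cube([45, 433, 45]);
translate([692, 257, 597]) cube([45, 433, 45]);
translate([297, 257, 444]) cube([45, 45, 153]);
translate([692, 257, 444]) cube([45, 45, 153]);


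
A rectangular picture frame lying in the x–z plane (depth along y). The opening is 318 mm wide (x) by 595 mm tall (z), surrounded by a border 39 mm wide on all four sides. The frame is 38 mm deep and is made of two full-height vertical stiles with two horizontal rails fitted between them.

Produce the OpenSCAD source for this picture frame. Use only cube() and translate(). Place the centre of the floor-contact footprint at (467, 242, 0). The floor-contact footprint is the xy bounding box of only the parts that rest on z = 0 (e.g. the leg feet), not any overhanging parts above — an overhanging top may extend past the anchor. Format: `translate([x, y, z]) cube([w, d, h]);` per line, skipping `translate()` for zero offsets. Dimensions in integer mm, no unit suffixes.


translate([269, 223, 0]) cube([39, 38, 673]);
translate([626, 223, 0]) cube([39, 38, 673]);
translate([308, 223, 0]) cube([318, 38, 39]);
translate([308, 223, 634]) cube([318, 38, 39]);


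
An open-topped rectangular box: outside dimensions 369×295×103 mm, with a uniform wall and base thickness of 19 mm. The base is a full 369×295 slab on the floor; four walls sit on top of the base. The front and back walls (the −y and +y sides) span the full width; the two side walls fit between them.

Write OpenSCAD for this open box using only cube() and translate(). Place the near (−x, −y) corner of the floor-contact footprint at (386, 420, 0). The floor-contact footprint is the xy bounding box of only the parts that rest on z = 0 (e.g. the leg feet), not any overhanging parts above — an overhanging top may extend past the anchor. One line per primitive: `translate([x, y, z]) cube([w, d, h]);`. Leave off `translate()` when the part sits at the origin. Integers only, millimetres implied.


translate([386, 420, 0]) cube([369, 295, 19]);
translate([386, 420, 19]) cube([369, 19, 84]);
translate([386, 696, 19]) cube([369, 19, 84]);
translate([386, 439, 19]) cube([19, 257, 84]);
translate([736, 439, 19]) cube([19, 257, 84]);


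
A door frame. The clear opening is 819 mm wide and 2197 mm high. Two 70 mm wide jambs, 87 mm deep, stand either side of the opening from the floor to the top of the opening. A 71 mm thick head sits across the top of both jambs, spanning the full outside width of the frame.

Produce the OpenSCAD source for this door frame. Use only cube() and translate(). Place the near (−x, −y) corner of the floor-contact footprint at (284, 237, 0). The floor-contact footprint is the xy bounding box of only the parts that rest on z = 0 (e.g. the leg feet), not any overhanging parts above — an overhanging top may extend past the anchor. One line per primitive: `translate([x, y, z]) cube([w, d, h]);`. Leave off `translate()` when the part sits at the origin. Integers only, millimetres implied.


translate([284, 237, 0]) cube([70, 87, 2197]);
translate([1173, 237, 0]) cube([70, 87, 2197]);
translate([284, 237, 2197]) cube([959, 87, 71]);


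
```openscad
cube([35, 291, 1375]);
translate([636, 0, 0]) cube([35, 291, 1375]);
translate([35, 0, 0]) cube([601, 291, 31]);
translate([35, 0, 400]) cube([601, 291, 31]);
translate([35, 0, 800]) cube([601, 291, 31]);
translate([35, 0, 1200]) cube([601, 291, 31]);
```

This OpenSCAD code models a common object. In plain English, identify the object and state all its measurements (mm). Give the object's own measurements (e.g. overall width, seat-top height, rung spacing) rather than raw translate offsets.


An open bookshelf. Two side panels, each 35 mm thick, 291 mm deep and 1375 mm tall, stand 671 mm apart (outside-to-outside). Between them sit 4 shelves, each 31 mm thick and 291 mm deep, spanning the full gap between the sides. The bottom shelf rests on the floor (its underside at z = 0) and the clear gap between one shelf's top and the next shelf's underside is 369 mm.


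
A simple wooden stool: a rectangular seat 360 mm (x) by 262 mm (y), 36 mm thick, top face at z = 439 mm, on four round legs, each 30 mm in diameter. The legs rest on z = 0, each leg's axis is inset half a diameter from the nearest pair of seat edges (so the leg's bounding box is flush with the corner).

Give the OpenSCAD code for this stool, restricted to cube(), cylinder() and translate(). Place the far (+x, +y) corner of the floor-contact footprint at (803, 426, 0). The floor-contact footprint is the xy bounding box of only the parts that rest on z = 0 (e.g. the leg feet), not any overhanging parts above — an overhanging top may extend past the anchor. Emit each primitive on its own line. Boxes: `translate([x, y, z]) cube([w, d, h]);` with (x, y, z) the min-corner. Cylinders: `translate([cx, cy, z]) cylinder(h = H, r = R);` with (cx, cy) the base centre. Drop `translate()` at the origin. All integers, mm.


translate([443, 164, 403]) cube([360, 262, 36]);
translate([458, 179, 0]) cylinder(h = 403, r = 15);
translate([788, 179, 0]) cylinder(h = 403, r = 15);
translate([458, 411, 0]) cylinder(h = 403, r = 15);
translate([788, 411, 0]) cylinder(h = 403, r = 15);


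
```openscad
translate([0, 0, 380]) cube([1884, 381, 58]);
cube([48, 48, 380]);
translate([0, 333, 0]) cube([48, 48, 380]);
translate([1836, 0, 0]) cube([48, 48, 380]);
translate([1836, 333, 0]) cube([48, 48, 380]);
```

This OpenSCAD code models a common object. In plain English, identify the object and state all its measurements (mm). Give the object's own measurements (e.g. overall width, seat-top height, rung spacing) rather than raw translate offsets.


A long wooden bench with a 1884 mm (x) × 381 mm (y) seat, 58 mm thick, its top surface 438 mm above the floor. Four 48 mm square legs at the seat corners, flush with the edges, run from z = 0 to the seat underside.


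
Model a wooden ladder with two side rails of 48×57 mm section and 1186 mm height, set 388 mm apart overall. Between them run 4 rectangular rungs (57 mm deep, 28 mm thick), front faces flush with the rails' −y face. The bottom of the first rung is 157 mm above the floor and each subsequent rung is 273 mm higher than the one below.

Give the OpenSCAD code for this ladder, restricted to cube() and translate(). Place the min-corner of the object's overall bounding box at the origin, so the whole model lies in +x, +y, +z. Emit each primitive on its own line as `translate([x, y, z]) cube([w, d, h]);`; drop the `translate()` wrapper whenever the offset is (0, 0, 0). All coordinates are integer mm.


cube([48, 57, 1186]);
translate([340, 0, 0]) cube([48, 57, 1186]);
translate([48, 0, 157]) cube([292, 57, 28]);
translate([48, 0, 430]) cube([292, 57, 28]);
translate([48, 0, 703]) cube([292, 57, 28]);
translate([48, 0, 976]) cube([292, 57, 28]);


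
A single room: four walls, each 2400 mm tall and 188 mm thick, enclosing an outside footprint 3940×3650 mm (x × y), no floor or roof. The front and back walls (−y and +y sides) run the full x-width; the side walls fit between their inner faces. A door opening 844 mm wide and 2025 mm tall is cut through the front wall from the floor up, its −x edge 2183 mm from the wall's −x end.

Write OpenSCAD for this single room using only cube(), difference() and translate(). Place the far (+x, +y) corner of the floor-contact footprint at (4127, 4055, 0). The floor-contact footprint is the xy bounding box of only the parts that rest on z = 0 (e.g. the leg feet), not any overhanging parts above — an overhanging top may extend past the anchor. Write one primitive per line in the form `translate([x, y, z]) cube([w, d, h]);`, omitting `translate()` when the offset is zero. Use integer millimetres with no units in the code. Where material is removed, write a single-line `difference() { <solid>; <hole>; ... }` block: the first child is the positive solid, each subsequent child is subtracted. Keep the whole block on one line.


difference() { translate([187, 405, 0]) cube([3940, 188, 2400]); translate([2370, 405, 0]) cube([844, 188, 2025]); }
translate([187, 3867, 0]) cube([3940, 188, 2400]);
translate([187, 593, 0]) cube([188, 3274, 2400]);
translate([3939, 593, 0]) cube([188, 3274, 2400]);


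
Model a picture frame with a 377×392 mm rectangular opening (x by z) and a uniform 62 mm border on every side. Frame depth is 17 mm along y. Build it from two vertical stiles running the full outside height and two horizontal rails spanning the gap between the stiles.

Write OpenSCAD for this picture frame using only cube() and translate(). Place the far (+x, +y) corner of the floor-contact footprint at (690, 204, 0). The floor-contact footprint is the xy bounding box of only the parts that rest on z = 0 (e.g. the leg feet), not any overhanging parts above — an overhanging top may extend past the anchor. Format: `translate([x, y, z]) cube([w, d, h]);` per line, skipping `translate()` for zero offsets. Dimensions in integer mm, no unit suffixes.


translate([189, 187, 0]) cube([62, 17, 516]);
translate([628, 187, 0]) cube([62, 17, 516]);
translate([251, 187, 0]) cube([377, 17, 62]);
translate([251, 187, 454]) cube([377, 17, 62]);


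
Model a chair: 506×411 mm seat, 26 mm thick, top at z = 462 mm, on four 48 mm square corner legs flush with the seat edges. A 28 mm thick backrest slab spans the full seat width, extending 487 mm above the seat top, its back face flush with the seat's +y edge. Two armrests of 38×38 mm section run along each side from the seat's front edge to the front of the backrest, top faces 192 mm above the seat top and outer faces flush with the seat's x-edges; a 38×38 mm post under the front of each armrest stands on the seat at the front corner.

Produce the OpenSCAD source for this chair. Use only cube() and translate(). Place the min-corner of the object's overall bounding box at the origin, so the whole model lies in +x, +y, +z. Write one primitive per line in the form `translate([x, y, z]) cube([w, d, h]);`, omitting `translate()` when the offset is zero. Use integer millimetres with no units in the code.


// leg_h = 462 - 26 = 436
// arm post h = 192 - 38 = 154
translate([0, 0, 436]) cube([506, 411, 26]);
cube([48, 48, 436]);
translate([458, 0, 0]) cube([48, 48, 436]);
translate([0, 363, 0]) cube([48, 48, 436]);
translate([458, 363, 0]) cube([48, 48, 436]);
translate([0, 383, 462]) cube([506, 28, 487]);
translate([0, 0, 616]) cube([38, 383, 38]);
translate([468, 0, 616]) cube([38, 383, 38]);
translate([0, 0, 462]) cube([38, 38, 154]);
translate([468, 0, 462]) cube([38, 38, 154]);


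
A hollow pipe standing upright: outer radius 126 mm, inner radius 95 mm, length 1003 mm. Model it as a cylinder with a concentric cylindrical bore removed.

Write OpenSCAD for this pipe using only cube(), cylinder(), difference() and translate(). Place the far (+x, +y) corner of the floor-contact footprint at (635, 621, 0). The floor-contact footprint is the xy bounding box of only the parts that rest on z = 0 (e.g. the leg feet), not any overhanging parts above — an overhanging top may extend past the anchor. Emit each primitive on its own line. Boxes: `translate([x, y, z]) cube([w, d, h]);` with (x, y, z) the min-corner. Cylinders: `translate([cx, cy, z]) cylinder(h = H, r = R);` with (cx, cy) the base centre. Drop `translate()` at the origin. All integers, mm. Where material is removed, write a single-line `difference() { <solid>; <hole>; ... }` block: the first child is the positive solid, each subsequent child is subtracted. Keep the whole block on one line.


difference() { translate([509, 495, 0]) cylinder(h = 1003, r = 126); translate([509, 495, 0]) cylinder(h = 1003, r = 95); }


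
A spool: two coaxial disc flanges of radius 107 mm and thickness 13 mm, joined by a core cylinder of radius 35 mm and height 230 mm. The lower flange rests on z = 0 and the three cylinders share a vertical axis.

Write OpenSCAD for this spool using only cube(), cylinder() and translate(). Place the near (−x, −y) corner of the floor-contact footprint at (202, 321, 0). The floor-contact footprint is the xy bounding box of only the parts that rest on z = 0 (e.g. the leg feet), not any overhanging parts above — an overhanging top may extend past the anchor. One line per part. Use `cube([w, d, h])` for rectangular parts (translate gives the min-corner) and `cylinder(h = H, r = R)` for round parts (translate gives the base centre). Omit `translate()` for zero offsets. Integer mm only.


translate([309, 428, 0]) cylinder(h = 13, r = 107);
translate([309, 428, 13]) cylinder(h = 230, r = 35);
translate([309, 428, 243]) cylinder(h = 13, r = 107);


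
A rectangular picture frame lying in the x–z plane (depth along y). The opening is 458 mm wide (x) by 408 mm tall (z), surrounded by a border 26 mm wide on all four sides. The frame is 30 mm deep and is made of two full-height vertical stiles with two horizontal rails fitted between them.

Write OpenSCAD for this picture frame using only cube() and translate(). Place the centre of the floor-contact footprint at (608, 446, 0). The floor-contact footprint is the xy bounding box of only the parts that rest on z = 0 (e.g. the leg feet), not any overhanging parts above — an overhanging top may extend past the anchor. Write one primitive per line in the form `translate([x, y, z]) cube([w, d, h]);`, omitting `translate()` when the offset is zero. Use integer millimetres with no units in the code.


translate([353, 431, 0]) cube([26, 30, 460]);
translate([837, 431, 0]) cube([26, 30, 460]);
translate([379, 431, 0]) cube([458, 30, 26]);
translate([379, 431, 434]) cube([458, 30, 26]);


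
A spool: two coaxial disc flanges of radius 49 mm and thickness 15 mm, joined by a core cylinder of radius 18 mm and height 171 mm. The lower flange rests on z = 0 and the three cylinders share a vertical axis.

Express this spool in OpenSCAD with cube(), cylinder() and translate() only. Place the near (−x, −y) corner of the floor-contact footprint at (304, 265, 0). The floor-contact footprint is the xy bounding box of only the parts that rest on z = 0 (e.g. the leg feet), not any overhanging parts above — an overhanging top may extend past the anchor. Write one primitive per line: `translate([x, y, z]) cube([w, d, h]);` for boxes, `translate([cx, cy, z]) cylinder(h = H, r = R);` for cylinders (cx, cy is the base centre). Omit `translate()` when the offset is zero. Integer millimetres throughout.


translate([353, 314, 0]) cylinder(h = 15, r = 49);
translate([353, 314, 15]) cylinder(h = 171, r = 18);
translate([353, 314, 186]) cylinder(h = 15, r = 49);


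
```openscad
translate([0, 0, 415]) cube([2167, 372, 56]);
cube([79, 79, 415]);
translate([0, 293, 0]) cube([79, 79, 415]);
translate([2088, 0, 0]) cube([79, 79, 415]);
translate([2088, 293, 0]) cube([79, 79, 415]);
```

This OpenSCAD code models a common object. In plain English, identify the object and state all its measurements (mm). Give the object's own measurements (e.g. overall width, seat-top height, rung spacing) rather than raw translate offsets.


A long wooden bench with a 2167 mm (x) × 372 mm (y) seat, 56 mm thick, its top surface 471 mm above the floor. Four 79 mm square legs at the seat corners, flush with the edges, run from z = 0 to the seat underside.


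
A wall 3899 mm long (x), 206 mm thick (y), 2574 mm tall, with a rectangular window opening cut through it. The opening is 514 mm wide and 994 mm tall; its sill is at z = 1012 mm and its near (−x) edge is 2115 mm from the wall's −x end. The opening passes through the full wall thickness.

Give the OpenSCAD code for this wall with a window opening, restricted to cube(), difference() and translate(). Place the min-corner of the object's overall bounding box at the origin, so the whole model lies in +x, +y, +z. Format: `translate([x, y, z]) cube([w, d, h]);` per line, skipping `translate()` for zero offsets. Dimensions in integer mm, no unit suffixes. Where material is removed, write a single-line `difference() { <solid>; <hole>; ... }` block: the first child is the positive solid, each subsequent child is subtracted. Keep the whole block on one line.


difference() { cube([3899, 206, 2574]); translate([2115, 0, 1012]) cube([514, 206, 994]); }


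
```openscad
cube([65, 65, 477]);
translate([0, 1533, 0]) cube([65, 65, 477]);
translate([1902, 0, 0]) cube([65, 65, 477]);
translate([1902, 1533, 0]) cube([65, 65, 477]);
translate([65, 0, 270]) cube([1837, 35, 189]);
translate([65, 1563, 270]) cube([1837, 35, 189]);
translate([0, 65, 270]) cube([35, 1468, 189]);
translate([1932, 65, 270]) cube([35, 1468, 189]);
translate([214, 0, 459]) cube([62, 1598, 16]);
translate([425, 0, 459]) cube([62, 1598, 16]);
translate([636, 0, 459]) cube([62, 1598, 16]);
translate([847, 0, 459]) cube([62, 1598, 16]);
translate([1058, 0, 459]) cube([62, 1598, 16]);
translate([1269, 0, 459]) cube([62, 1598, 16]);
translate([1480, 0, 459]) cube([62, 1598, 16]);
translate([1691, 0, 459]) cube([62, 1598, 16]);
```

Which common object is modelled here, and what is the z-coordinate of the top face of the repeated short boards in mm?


A bed frame. The slat-top height is 475 mm.

Four posts, four rails, and a row of slats — a bed frame. Slats sit on the rails at z = 270 + 189 = 459; with slat thickness 16, the top is 475 mm.


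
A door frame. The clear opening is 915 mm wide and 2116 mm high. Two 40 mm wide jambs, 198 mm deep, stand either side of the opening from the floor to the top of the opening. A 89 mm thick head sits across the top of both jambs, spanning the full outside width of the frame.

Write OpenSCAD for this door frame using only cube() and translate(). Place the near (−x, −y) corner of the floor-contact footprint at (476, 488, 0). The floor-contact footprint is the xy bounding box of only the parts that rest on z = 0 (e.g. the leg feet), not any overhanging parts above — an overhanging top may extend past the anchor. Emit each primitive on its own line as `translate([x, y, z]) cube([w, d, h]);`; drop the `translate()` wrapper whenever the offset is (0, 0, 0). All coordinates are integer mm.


translate([476, 488, 0]) cube([40, 198, 2116]);
translate([1431, 488, 0]) cube([40, 198, 2116]);
translate([476, 488, 2116]) cube([995, 198, 89]);


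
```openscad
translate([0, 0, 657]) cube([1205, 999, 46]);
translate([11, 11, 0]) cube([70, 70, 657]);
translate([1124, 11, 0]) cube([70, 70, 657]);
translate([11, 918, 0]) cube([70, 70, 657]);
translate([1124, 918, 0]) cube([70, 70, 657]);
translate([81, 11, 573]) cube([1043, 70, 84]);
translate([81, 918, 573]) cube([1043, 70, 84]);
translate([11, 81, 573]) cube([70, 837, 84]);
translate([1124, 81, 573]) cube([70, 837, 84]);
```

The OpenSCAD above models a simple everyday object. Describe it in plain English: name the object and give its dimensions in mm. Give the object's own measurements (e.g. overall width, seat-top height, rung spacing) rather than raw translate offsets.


A rectangular dining table. The top is 1205×999×46 mm with its upper surface at z = 703 mm. It stands on four 70×70 mm square legs, each inset 11 mm from the nearest pair of top edges, running from the floor to the underside of the top. Four apron rails, 70 mm thick and 84 mm tall, run between adjacent legs with their top edges flush with the underside of the top and their outer faces flush with the legs' outer faces.


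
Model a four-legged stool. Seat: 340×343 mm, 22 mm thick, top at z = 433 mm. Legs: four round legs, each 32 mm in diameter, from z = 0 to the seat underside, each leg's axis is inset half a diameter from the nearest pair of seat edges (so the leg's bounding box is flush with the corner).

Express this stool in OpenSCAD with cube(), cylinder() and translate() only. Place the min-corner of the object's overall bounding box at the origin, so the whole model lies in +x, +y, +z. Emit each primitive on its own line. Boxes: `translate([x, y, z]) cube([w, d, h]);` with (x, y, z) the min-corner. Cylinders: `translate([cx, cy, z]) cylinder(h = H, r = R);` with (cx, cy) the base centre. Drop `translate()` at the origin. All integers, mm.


translate([0, 0, 411]) cube([340, 343, 22]);
translate([16, 16, 0]) cylinder(h = 411, r = 16);
translate([324, 16, 0]) cylinder(h = 411, r = 16);
translate([16, 327, 0]) cylinder(h = 411, r = 16);
translate([324, 327, 0]) cylinder(h = 411, r = 16);


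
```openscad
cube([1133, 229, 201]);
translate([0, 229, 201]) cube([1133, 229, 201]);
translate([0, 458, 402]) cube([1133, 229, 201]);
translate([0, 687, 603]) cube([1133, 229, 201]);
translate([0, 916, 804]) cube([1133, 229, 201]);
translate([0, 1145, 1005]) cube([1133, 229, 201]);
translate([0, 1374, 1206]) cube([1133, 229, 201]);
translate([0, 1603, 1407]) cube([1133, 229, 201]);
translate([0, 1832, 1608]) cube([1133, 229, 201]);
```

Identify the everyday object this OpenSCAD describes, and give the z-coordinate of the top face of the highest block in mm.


A staircase. The total rise is 1809 mm.

9 identical blocks, each offset up and back from the previous — a staircase. Each step is 201 mm tall and there are 9 of them, so the total rise is 9 × 201 = 1809 mm.


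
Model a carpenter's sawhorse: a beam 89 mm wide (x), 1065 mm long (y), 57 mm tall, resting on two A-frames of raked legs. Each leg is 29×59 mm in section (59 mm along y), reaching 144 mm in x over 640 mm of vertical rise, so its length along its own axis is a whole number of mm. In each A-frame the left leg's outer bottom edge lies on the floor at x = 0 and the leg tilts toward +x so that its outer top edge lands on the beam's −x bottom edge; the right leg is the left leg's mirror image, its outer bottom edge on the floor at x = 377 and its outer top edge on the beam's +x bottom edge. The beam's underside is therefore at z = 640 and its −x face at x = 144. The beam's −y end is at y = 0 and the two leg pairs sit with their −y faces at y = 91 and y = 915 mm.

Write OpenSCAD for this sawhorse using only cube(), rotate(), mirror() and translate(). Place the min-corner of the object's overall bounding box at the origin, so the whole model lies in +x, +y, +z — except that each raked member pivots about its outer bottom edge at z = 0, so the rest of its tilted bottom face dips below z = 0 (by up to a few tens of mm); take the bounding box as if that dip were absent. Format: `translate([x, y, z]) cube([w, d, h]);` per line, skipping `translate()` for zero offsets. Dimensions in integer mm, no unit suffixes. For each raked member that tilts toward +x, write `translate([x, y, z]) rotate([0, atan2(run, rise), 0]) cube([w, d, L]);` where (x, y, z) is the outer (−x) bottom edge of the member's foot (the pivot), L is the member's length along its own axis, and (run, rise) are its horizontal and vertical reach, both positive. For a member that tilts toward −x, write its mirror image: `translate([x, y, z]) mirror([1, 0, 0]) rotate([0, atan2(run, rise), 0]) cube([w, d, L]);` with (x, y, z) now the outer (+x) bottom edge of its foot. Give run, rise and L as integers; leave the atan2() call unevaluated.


translate([144, 0, 640]) cube([89, 1065, 57]);
translate([0, 91, 0]) rotate([0, atan2(144, 640), 0]) cube([29, 59, 656]);
translate([377, 91, 0]) mirror([1, 0, 0]) rotate([0, atan2(144, 640), 0]) cube([29, 59, 656]);
translate([0, 915, 0]) rotate([0, atan2(144, 640), 0]) cube([29, 59, 656]);
translate([377, 915, 0]) mirror([1, 0, 0]) rotate([0, atan2(144, 640), 0]) cube([29, 59, 656]);


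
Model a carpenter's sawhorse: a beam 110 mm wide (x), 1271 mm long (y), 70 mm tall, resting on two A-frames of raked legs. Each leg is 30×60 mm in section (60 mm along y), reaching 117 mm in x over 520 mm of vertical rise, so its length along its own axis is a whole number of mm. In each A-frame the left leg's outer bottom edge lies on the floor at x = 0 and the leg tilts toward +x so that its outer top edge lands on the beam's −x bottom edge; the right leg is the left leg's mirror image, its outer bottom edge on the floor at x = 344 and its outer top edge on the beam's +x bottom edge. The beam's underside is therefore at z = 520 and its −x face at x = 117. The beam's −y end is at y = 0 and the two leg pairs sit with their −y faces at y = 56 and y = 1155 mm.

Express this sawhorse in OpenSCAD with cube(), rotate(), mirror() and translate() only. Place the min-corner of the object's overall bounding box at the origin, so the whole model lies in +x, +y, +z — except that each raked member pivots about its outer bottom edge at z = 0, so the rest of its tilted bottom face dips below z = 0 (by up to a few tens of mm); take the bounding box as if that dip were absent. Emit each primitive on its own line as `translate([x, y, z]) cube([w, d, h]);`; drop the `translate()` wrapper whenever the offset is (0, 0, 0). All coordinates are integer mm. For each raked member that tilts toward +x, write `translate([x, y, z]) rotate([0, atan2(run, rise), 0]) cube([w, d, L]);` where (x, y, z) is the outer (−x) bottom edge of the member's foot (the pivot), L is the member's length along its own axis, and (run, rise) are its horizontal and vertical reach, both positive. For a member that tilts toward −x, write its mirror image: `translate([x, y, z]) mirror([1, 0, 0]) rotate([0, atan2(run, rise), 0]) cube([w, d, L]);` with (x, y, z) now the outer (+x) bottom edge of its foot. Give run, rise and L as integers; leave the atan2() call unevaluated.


translate([117, 0, 520]) cube([110, 1271, 70]);
translate([0, 56, 0]) rotate([0, atan2(117, 520), 0]) cube([30, 60, 533]);
translate([344, 56, 0]) mirror([1, 0, 0]) rotate([0, atan2(117, 520), 0]) cube([30, 60, 533]);
translate([0, 1155, 0]) rotate([0, atan2(117, 520), 0]) cube([30, 60, 533]);
translate([344, 1155, 0]) mirror([1, 0, 0]) rotate([0, atan2(117, 520), 0]) cube([30, 60, 533]);


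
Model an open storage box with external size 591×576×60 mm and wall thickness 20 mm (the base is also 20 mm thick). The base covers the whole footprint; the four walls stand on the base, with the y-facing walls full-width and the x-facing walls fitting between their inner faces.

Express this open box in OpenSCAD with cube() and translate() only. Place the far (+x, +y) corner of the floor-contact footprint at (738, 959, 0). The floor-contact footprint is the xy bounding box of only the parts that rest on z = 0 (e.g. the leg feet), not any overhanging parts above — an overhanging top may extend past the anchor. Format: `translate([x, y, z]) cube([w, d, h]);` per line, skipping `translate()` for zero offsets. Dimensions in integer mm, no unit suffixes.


translate([147, 383, 0]) cube([591, 576, 20]);
translate([147, 383, 20]) cube([591, 20, 40]);
translate([147, 939, 20]) cube([591, 20, 40]);
translate([147, 403, 20]) cube([20, 536, 40]);
translate([718, 403, 20]) cube([20, 536, 40]);


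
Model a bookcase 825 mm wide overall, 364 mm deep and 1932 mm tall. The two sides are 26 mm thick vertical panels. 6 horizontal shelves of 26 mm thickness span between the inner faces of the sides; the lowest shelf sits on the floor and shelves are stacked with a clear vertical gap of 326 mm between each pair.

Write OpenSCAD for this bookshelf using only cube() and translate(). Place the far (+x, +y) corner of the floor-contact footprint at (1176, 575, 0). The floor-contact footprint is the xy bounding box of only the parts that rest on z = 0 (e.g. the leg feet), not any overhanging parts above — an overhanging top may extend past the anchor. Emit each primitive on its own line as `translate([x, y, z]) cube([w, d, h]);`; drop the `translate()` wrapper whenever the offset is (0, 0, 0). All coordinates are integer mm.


translate([351, 211, 0]) cube([26, 364, 1932]);
translate([1150, 211, 0]) cube([26, 364, 1932]);
translate([377, 211, 0]) cube([773, 364, 26]);
translate([377, 211, 352]) cube([773, 364, 26]);
translate([377, 211, 704]) cube([773, 364, 26]);
translate([377, 211, 1056]) cube([773, 364, 26]);
translate([377, 211, 1408]) cube([773, 364, 26]);
translate([377, 211, 1760]) cube([773, 364, 26]);


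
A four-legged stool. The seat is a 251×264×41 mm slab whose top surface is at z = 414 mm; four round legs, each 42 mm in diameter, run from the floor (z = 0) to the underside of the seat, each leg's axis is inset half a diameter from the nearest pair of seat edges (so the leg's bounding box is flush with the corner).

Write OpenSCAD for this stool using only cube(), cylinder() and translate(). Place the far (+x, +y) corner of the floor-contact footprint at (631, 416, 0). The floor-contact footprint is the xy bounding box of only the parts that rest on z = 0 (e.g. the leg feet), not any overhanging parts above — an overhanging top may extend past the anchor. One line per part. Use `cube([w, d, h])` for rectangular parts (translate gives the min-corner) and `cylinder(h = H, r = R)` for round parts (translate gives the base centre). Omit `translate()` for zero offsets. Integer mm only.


translate([380, 152, 373]) cube([251, 264, 41]);
translate([401, 173, 0]) cylinder(h = 373, r = 21);
translate([610, 173, 0]) cylinder(h = 373, r = 21);
translate([401, 395, 0]) cylinder(h = 373, r = 21);
translate([610, 395, 0]) cylinder(h = 373, r = 21);


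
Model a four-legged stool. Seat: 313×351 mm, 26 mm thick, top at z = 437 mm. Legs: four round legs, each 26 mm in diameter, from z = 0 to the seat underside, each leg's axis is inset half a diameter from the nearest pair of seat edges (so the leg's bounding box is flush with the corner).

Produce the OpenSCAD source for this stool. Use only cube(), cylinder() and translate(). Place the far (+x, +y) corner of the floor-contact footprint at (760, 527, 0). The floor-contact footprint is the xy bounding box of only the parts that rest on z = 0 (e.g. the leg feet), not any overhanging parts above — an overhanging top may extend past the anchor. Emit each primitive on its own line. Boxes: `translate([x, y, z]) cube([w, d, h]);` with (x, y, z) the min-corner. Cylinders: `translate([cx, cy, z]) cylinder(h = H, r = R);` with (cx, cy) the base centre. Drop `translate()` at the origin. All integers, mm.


translate([447, 176, 411]) cube([313, 351, 26]);
translate([460, 189, 0]) cylinder(h = 411, r = 13);
translate([747, 189, 0]) cylinder(h = 411, r = 13);
translate([460, 514, 0]) cylinder(h = 411, r = 13);
translate([747, 514, 0]) cylinder(h = 411, r = 13);


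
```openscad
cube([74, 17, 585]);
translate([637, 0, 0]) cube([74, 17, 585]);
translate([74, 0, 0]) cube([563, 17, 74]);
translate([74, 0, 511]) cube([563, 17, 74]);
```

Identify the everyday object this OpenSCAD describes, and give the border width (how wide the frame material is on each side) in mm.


A picture frame. The border width is 74 mm.

Four thin pieces enclosing a rectangular opening — a picture frame. The two full-height stiles are 585 mm tall; the top rail sits at z = 511 and is 74 mm tall, so the border above the opening is 585 − 511 = 74 mm, matching the stile x-width.
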